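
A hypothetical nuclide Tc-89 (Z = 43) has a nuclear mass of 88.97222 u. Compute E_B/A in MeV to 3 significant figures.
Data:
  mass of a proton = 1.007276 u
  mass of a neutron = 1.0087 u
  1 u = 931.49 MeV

The nucleus contains 43 protons and 89 − 43 = 46 neutrons.
Σm = 43·m_p + 46·m_n = 43.312868 + 46.4002 = 89.713068 u
Δm = 89.713068 − 88.97222 = 0.740848 u
Binding energy = Δm·c² = 0.740848 × 931.49 MeV/u = 690.093 MeV
Per nucleon: 690.093 / 89 = 7.754 MeV

7.75 MeV/nucleon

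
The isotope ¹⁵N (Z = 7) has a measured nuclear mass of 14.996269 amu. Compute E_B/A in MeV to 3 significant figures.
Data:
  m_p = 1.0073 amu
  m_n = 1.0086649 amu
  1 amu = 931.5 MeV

The nucleus contains 7 protons and 15 − 7 = 8 neutrons.
Total constituent mass: 7 × 1.0073 + 8 × 1.0086649 = 15.1204192 amu
Δm = 15.1204192 − 14.996269 = 0.1241502 amu
E_B = 0.1241502 × 931.5 = 115.646 MeV
BE/A = 115.646 MeV / 15 = 7.710 MeV/nucleon

7.71 MeV/nucleon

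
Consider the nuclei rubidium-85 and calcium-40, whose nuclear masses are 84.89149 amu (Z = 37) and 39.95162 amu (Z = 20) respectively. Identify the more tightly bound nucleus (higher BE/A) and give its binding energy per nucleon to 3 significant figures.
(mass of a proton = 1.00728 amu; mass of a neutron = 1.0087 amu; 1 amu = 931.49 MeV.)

rubidium-85; 8.72 MeV/nucleon

rubidium-85: Σm = 37(1.00728) + 48(1.0087) = 85.68696 amu; Δm = 0.79547 amu; E_B = 740.97 MeV; E_B/A = 8.717 MeV
calcium-40: Σm = 20(1.00728) + 20(1.0087) = 40.31960 amu; Δm = 0.36798 amu; E_B = 342.77 MeV; E_B/A = 8.569 MeV
rubidium-85 has the higher binding energy per nucleon, so it is the more tightly bound nucleus.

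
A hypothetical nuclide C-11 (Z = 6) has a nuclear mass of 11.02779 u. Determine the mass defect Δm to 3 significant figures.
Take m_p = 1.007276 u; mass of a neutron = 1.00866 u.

Z = 6, so N = A − Z = 11 − 6 = 5.
Mass of separated nucleons = 6(1.007276) + 5(1.00866) = 6.043656 + 5.04330 = 11.086956 u
The mass defect is 11.086956 − 11.02779 = 0.059166 u.

0.0592 u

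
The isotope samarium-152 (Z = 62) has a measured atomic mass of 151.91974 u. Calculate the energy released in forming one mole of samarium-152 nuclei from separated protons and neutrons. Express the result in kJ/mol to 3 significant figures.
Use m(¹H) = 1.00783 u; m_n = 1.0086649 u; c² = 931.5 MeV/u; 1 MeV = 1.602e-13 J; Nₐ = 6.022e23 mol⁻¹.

1.21e+11 kJ/mol

The nucleus contains 62 protons and 152 − 62 = 90 neutrons.
Σm = 62·m(¹H) + 90·m_n = 62.48546 + 90.7798410 = 153.2653010 u
The mass defect is 153.2653010 − 151.91974 = 1.3455610 u.
Binding energy = Δm·c² = 1.3455610 × 931.5 MeV/u = 1253.39 MeV
Per nucleus in joules: 1253.39 MeV × 1.602e-13 J/MeV = 2.0079e-10 J
Per mole: 2.0079e-10 J × 6.022e23 mol⁻¹ = 1.2092e+14 J/mol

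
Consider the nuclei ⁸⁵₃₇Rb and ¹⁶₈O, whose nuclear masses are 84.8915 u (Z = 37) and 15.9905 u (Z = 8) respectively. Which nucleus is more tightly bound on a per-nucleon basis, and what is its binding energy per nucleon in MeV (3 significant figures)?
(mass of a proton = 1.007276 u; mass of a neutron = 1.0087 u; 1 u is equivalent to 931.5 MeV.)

⁸⁵₃₇Rb; 8.72 MeV/nucleon

⁸⁵₃₇Rb: Σm = 37(1.007276) + 48(1.0087) = 85.686812 u; Δm = 0.795312 u; E_B = 740.83 MeV; E_B/A = 8.716 MeV
¹⁶₈O: Σm = 8(1.007276) + 8(1.0087) = 16.127808 u; Δm = 0.137308 u; E_B = 127.90 MeV; E_B/A = 7.994 MeV
⁸⁵₃₇Rb has the higher binding energy per nucleon, so it is the more tightly bound nucleus.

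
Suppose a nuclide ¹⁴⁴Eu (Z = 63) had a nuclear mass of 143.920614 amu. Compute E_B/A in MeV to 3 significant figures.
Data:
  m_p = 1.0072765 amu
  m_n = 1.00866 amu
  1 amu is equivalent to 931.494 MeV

8.02 MeV/nucleon

With 63 protons and 81 neutrons (A = 144):
Σm = 63·m_p + 81·m_n = 63.4584195 + 81.70146 = 145.1598795 amu
The mass defect is 145.1598795 − 143.920614 = 1.2392655 amu.
E_B = 1.2392655 × 931.494 = 1154.37 MeV
Dividing by A = 144 gives 8.016 MeV per nucleon.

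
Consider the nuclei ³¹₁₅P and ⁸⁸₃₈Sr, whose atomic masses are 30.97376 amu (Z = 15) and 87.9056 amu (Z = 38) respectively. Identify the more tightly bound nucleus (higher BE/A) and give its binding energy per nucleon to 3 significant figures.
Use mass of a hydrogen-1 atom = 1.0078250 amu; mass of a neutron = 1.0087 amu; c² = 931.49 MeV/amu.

³¹₁₅P: Σm = 15(1.0078250) + 16(1.0087) = 31.2565750 amu; Δm = 0.2828150 amu; E_B = 263.44 MeV; E_B/A = 8.498 MeV
⁸⁸₃₈Sr: Σm = 38(1.0078250) + 50(1.0087) = 88.7323500 amu; Δm = 0.8267500 amu; E_B = 770.11 MeV; E_B/A = 8.751 MeV
⁸⁸₃₈Sr has the higher binding energy per nucleon, so it is the more tightly bound nucleus.

⁸⁸₃₈Sr; 8.75 MeV/nucleon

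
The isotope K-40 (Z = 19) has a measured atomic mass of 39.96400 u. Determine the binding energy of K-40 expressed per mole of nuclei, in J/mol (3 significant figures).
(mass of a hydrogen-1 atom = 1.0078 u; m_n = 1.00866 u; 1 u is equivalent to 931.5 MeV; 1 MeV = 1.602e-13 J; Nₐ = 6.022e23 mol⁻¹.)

Z = 19, so N = A − Z = 40 − 19 = 21.
Total constituent mass: 19 × 1.0078 + 21 × 1.00866 = 40.33006 u
Mass defect Δm = 40.33006 − 39.96400 = 0.36606 u
E_B = 0.36606 × 931.5 = 340.985 MeV
Per nucleus in joules: 340.985 MeV × 1.602e-13 J/MeV = 5.4626e-11 J
Per mole: 5.4626e-11 J × 6.022e23 mol⁻¹ = 3.2896e+13 J/mol

3.29e+13 J/mol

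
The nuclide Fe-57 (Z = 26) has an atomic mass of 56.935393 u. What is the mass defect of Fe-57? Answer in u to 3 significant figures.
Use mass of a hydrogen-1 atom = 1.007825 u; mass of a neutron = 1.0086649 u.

0.537 u

Z = 26, so N = A − Z = 57 − 26 = 31.
Mass of separated nucleons = 26(1.007825) + 31(1.0086649) = 26.203450 + 31.2686119 = 57.4720619 u
The mass defect is 57.4720619 − 56.935393 = 0.5366689 u.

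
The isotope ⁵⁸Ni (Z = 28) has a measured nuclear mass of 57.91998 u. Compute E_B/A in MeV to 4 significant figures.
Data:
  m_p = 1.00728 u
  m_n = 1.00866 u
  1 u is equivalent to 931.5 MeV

Z = 28, so N = A − Z = 58 − 28 = 30.
Mass of separated nucleons = 28(1.00728) + 30(1.00866) = 28.20384 + 30.25980 = 58.46364 u
The mass defect is 58.46364 − 57.91998 = 0.54366 u.
E_B = 0.54366 × 931.5 = 506.419 MeV
Dividing by A = 58 gives 8.731 MeV per nucleon.

8.731 MeV/nucleon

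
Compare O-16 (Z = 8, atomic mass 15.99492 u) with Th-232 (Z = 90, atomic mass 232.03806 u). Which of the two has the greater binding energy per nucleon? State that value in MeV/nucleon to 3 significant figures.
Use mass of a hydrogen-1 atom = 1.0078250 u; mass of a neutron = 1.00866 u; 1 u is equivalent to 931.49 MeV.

O-16; 7.97 MeV/nucleon

O-16: Σm = 8(1.0078250) + 8(1.00866) = 16.1318800 u; Δm = 0.1369600 u; E_B = 127.58 MeV; E_B/A = 7.974 MeV
Th-232: Σm = 90(1.0078250) + 142(1.00866) = 233.9339700 u; Δm = 1.8959100 u; E_B = 1766.0 MeV; E_B/A = 7.612 MeV
O-16 has the higher binding energy per nucleon, so it is the more tightly bound nucleus.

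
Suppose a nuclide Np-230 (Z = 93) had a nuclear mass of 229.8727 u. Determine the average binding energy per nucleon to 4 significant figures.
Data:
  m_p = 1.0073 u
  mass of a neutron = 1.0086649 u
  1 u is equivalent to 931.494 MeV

Z = 93, so N = A − Z = 230 − 93 = 137.
Mass of separated nucleons = 93(1.0073) + 137(1.0086649) = 93.6789 + 138.1870913 = 231.8659913 u
Mass defect Δm = 231.8659913 − 229.8727 = 1.9932913 u
E_B = 1.9932913 × 931.494 = 1856.74 MeV
Dividing by A = 230 gives 8.073 MeV per nucleon.

8.073 MeV/nucleon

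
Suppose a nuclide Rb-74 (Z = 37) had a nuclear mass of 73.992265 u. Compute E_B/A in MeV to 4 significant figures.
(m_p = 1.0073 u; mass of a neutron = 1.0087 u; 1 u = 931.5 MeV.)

With 37 protons and 37 neutrons (A = 74):
Mass of separated nucleons = 37(1.0073) + 37(1.0087) = 37.2701 + 37.3219 = 74.5920 u
Δm = 74.5920 − 73.992265 = 0.599735 u
Converting to energy: 0.599735 u × 931.5 MeV/u = 558.653 MeV
Dividing by A = 74 gives 7.549 MeV per nucleon.

7.549 MeV/nucleon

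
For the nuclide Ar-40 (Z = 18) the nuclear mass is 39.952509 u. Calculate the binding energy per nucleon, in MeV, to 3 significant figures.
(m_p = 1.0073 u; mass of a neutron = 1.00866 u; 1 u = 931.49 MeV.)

Σm = 18·m_p + 22·m_n = 18.1314 + 22.19052 = 40.32192 u
Δm = 40.32192 − 39.952509 = 0.369411 u
Converting to energy: 0.369411 u × 931.49 MeV/u = 344.103 MeV
BE/A = 344.103 MeV / 40 = 8.603 MeV/nucleon

8.60 MeV/nucleon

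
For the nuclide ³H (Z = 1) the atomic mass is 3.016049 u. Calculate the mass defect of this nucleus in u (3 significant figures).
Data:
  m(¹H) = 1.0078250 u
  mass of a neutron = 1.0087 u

The nucleus contains 1 protons and 3 − 1 = 2 neutrons.
Σm = 1·m(¹H) + 2·m_n = 1.0078250 + 2.0174 = 3.0252250 u
The mass defect is 3.0252250 − 3.016049 = 0.0091760 u.

0.00918 u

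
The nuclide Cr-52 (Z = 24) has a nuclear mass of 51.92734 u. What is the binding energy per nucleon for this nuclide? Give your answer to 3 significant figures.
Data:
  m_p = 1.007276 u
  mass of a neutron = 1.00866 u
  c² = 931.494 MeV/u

8.77 MeV/nucleon

Z = 24, so N = A − Z = 52 − 24 = 28.
Σm = 24·m_p + 28·m_n = 24.174624 + 28.24248 = 52.417104 u
The mass defect is 52.417104 − 51.92734 = 0.489764 u.
Binding energy = Δm·c² = 0.489764 × 931.494 MeV/u = 456.212 MeV
Dividing by A = 52 gives 8.773 MeV per nucleon.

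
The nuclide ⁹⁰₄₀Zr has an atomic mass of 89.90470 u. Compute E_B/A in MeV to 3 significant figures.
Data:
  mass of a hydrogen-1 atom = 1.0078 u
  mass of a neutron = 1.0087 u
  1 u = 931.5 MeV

8.72 MeV/nucleon

The nucleus contains 40 protons and 90 − 40 = 50 neutrons.
Total constituent mass: 40 × 1.0078 + 50 × 1.0087 = 90.7470 u
Mass defect Δm = 90.7470 − 89.90470 = 0.84230 u
Converting to energy: 0.84230 u × 931.5 MeV/u = 784.602 MeV
Per nucleon: 784.602 / 90 = 8.718 MeV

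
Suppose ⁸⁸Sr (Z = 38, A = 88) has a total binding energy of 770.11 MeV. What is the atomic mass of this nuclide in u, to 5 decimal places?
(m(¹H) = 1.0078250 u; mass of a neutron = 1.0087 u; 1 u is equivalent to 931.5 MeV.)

87.90561 u

Mass defect = 770.11 MeV / (931.5 MeV/u) = 0.8267418 u
Constituent mass = 38(1.0078250) + 50(1.0087) = 88.7323500 u
Atomic mass = 88.7323500 − 0.8267418 = 87.9056082 u ≈ 87.90561 u (to 5 decimal places)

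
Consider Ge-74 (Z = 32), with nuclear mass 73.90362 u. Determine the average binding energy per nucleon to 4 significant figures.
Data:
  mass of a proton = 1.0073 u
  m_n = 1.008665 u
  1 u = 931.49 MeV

8.735 MeV/nucleon

Σm = 32·m_p + 42·m_n = 32.2336 + 42.363930 = 74.597530 u
The mass defect is 74.597530 − 73.90362 = 0.693910 u.
E_B = 0.693910 × 931.49 = 646.370 MeV
Dividing by A = 74 gives 8.735 MeV per nucleon.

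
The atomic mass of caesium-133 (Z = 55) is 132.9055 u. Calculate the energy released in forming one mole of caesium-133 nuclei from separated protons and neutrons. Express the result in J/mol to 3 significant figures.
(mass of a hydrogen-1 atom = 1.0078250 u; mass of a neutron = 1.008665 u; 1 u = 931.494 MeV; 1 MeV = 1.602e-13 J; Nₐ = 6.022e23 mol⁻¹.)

1.08e+14 J/mol

Mass of separated nucleons = 55(1.0078250) + 78(1.008665) = 55.4303750 + 78.675870 = 134.1062450 u
Δm = 134.1062450 − 132.9055 = 1.2007450 u
E_B = 1.2007450 × 931.494 = 1118.49 MeV
Per nucleus in joules: 1118.49 MeV × 1.602e-13 J/MeV = 1.7918e-10 J
Per mole: 1.7918e-10 J × 6.022e23 mol⁻¹ = 1.0790e+14 J/mol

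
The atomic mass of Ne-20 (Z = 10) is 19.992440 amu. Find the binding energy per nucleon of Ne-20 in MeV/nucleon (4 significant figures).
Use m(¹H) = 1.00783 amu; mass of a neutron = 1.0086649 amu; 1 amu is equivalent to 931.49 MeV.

8.035 MeV/nucleon

The nucleus contains 10 protons and 20 − 10 = 10 neutrons.
Σm = 10·m(¹H) + 10·m_n = 10.07830 + 10.0866490 = 20.1649490 amu
The mass defect is 20.1649490 − 19.992440 = 0.1725090 amu.
E_B = 0.1725090 × 931.49 = 160.690 MeV
Dividing by A = 20 gives 8.035 MeV per nucleon.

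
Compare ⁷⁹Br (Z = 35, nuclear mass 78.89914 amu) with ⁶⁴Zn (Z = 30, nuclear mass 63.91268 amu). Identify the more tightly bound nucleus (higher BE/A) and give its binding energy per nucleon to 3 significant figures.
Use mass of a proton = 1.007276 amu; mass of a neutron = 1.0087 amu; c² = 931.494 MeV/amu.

⁷⁹Br: Σm = 35(1.007276) + 44(1.0087) = 79.637460 amu; Δm = 0.738320 amu; E_B = 687.74 MeV; E_B/A = 8.706 MeV
⁶⁴Zn: Σm = 30(1.007276) + 34(1.0087) = 64.514080 amu; Δm = 0.601400 amu; E_B = 560.20 MeV; E_B/A = 8.753 MeV
⁶⁴Zn has the higher binding energy per nucleon, so it is the more tightly bound nucleus.

⁶⁴Zn; 8.75 MeV/nucleon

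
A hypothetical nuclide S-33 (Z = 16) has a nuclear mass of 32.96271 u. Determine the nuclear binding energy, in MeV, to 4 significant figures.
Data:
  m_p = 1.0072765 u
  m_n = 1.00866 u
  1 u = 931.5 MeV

280.3 MeV

Z = 16, so N = A − Z = 33 − 16 = 17.
Mass of separated nucleons = 16(1.0072765) + 17(1.00866) = 16.1164240 + 17.14722 = 33.2636440 u
Δm = 33.2636440 − 32.96271 = 0.3009340 u
Converting to energy: 0.3009340 u × 931.5 MeV/u = 280.320 MeV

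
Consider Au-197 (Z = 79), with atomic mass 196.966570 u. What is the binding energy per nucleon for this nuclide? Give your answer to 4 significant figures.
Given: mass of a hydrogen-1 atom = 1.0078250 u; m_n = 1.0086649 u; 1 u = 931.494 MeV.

Σm = 79·m(¹H) + 118·m_n = 79.6181750 + 119.0224582 = 198.6406332 u
The mass defect is 198.6406332 − 196.966570 = 1.6740632 u.
E_B = 1.6740632 × 931.494 = 1559.38 MeV
BE/A = 1559.38 MeV / 197 = 7.916 MeV/nucleon

7.916 MeV/nucleon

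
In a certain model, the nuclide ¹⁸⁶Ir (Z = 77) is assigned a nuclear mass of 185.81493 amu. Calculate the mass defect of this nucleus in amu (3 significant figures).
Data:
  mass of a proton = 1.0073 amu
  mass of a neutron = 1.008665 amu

1.69 amu

With 77 protons and 109 neutrons (A = 186):
Σm = 77·m_p + 109·m_n = 77.5621 + 109.944485 = 187.506585 amu
Mass defect Δm = 187.506585 − 185.81493 = 1.691655 amu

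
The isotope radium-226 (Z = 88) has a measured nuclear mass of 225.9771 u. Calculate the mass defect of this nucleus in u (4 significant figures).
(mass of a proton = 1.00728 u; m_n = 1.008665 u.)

Total constituent mass: 88 × 1.00728 + 138 × 1.008665 = 227.836410 u
Δm = 227.836410 − 225.9771 = 1.859310 u

1.859 u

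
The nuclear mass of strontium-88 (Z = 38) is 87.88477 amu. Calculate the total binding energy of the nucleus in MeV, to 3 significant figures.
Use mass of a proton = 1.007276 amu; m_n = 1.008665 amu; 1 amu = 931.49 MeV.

768 MeV

Σm = 38·m_p + 50·m_n = 38.276488 + 50.433250 = 88.709738 amu
The mass defect is 88.709738 − 87.88477 = 0.824968 amu.
Converting to energy: 0.824968 amu × 931.49 MeV/amu = 768.449 MeV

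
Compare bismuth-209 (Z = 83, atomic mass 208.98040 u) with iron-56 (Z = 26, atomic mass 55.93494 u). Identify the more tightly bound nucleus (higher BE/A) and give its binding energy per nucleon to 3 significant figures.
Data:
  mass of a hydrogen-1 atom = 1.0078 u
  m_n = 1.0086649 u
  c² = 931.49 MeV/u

bismuth-209: Σm = 83(1.0078) + 126(1.0086649) = 210.7391774 u; Δm = 1.7587774 u; E_B = 1638.3 MeV; E_B/A = 7.839 MeV
iron-56: Σm = 26(1.0078) + 30(1.0086649) = 56.4627470 u; Δm = 0.5278070 u; E_B = 491.65 MeV; E_B/A = 8.779 MeV
iron-56 has the higher binding energy per nucleon, so it is the more tightly bound nucleus.

iron-56; 8.78 MeV/nucleon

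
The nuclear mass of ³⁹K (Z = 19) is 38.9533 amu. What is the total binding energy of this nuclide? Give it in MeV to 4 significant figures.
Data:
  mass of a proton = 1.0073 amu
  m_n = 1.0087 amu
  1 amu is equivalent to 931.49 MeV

Mass of separated nucleons = 19(1.0073) + 20(1.0087) = 19.1387 + 20.1740 = 39.3127 amu
Mass defect Δm = 39.3127 − 38.9533 = 0.3594 amu
E_B = 0.3594 × 931.49 = 334.778 MeV

334.8 MeV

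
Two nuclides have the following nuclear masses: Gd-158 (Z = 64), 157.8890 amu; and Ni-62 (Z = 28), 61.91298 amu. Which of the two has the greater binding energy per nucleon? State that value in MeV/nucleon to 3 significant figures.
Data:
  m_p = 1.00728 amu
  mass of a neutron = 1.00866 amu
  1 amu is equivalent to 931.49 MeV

Ni-62; 8.79 MeV/nucleon

Gd-158: Σm = 64(1.00728) + 94(1.00866) = 159.27996 amu; Δm = 1.39096 amu; E_B = 1295.67 MeV; E_B/A = 8.200 MeV
Ni-62: Σm = 28(1.00728) + 34(1.00866) = 62.49828 amu; Δm = 0.58530 amu; E_B = 545.20 MeV; E_B/A = 8.794 MeV
Ni-62 has the higher binding energy per nucleon, so it is the more tightly bound nucleus.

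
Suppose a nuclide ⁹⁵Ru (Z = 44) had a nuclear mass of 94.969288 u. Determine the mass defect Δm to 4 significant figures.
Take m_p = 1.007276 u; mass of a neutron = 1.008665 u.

Σm = 44·m_p + 51·m_n = 44.320144 + 51.441915 = 95.762059 u
Mass defect Δm = 95.762059 − 94.969288 = 0.792771 u

0.7928 u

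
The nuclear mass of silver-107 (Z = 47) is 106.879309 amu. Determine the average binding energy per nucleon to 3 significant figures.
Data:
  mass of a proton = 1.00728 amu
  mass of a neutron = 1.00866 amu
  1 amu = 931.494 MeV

8.55 MeV/nucleon

Mass of separated nucleons = 47(1.00728) + 60(1.00866) = 47.34216 + 60.51960 = 107.86176 amu
Mass defect Δm = 107.86176 − 106.879309 = 0.982451 amu
Binding energy = Δm·c² = 0.982451 × 931.494 MeV/amu = 915.147 MeV
Dividing by A = 107 gives 8.553 MeV per nucleon.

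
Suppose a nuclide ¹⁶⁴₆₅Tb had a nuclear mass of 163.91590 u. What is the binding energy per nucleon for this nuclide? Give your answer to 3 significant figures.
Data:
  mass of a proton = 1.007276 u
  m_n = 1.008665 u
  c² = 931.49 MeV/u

The nucleus contains 65 protons and 164 − 65 = 99 neutrons.
Mass of separated nucleons = 65(1.007276) + 99(1.008665) = 65.472940 + 99.857835 = 165.330775 u
Mass defect Δm = 165.330775 − 163.91590 = 1.414875 u
Converting to energy: 1.414875 u × 931.49 MeV/u = 1317.94 MeV
Dividing by A = 164 gives 8.036 MeV per nucleon.

8.04 MeV/nucleon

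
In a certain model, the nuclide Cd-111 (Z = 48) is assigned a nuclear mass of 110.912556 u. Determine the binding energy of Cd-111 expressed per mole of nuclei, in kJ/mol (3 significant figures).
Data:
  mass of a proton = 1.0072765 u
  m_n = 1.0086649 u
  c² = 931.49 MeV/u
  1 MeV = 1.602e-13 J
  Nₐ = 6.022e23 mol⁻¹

The nucleus contains 48 protons and 111 − 48 = 63 neutrons.
Mass of separated nucleons = 48(1.0072765) + 63(1.0086649) = 48.3492720 + 63.5458887 = 111.8951607 u
Mass defect Δm = 111.8951607 − 110.912556 = 0.9826047 u
Converting to energy: 0.9826047 u × 931.49 MeV/u = 915.286 MeV
Per nucleus in joules: 915.286 MeV × 1.602e-13 J/MeV = 1.4663e-10 J
Per mole: 1.4663e-10 J × 6.022e23 mol⁻¹ = 8.8301e+13 J/mol

8.83e+10 kJ/mol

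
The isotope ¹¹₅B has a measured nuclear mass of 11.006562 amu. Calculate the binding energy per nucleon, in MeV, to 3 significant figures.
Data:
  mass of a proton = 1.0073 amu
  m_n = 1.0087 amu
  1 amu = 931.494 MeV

6.96 MeV/nucleon

The nucleus contains 5 protons and 11 − 5 = 6 neutrons.
Mass of separated nucleons = 5(1.0073) + 6(1.0087) = 5.0365 + 6.0522 = 11.0887 amu
Mass defect Δm = 11.0887 − 11.006562 = 0.082138 amu
E_B = 0.082138 × 931.494 = 76.5111 MeV
Dividing by A = 11 gives 6.956 MeV per nucleon.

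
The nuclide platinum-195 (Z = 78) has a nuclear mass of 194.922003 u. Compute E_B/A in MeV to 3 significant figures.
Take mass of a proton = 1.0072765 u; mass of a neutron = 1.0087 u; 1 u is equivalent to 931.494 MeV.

Mass of separated nucleons = 78(1.0072765) + 117(1.0087) = 78.5675670 + 118.0179 = 196.5854670 u
Mass defect Δm = 196.5854670 − 194.922003 = 1.6634640 u
E_B = 1.6634640 × 931.494 = 1549.51 MeV
Per nucleon: 1549.51 / 195 = 7.946 MeV

7.95 MeV/nucleon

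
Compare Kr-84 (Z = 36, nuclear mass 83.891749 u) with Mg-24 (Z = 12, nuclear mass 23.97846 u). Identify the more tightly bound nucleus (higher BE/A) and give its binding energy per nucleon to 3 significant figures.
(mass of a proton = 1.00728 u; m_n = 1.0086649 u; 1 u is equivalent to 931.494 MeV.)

Kr-84: Σm = 36(1.00728) + 48(1.0086649) = 84.6779952 u; Δm = 0.7862462 u; E_B = 732.38 MeV; E_B/A = 8.719 MeV
Mg-24: Σm = 12(1.00728) + 12(1.0086649) = 24.1913388 u; Δm = 0.2128788 u; E_B = 198.295 MeV; E_B/A = 8.262 MeV
Kr-84 has the higher binding energy per nucleon, so it is the more tightly bound nucleus.

Kr-84; 8.72 MeV/nucleon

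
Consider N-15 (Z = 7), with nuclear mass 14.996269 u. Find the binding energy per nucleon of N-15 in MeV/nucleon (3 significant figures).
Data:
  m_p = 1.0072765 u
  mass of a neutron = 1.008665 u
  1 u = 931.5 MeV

Total constituent mass: 7 × 1.0072765 + 8 × 1.008665 = 15.1202555 u
The mass defect is 15.1202555 − 14.996269 = 0.1239865 u.
Converting to energy: 0.1239865 u × 931.5 MeV/u = 115.493 MeV
BE/A = 115.493 MeV / 15 = 7.700 MeV/nucleon

7.70 MeV/nucleon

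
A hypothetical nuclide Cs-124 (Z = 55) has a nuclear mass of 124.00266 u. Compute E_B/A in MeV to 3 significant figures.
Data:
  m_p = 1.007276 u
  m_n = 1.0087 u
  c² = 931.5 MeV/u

7.50 MeV/nucleon

With 55 protons and 69 neutrons (A = 124):
Σm = 55·m_p + 69·m_n = 55.400180 + 69.6003 = 125.000480 u
Mass defect Δm = 125.000480 − 124.00266 = 0.997820 u
E_B = 0.997820 × 931.5 = 929.469 MeV
Per nucleon: 929.469 / 124 = 7.496 MeV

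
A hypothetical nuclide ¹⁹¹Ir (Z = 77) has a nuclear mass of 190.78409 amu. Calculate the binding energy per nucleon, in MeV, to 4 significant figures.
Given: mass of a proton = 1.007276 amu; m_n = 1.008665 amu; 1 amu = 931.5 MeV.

Total constituent mass: 77 × 1.007276 + 114 × 1.008665 = 192.548062 amu
Δm = 192.548062 − 190.78409 = 1.763972 amu
E_B = 1.763972 × 931.5 = 1643.14 MeV
BE/A = 1643.14 MeV / 191 = 8.603 MeV/nucleon

8.603 MeV/nucleon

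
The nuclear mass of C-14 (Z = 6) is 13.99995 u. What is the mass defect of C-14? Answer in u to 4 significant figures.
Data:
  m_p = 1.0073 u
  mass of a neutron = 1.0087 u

With 6 protons and 8 neutrons (A = 14):
Total constituent mass: 6 × 1.0073 + 8 × 1.0087 = 14.1134 u
Δm = 14.1134 − 13.99995 = 0.11345 u

0.1135 u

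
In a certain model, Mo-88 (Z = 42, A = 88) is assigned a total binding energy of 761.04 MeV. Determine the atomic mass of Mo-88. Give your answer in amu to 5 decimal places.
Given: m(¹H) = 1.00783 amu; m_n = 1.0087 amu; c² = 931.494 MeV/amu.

87.91205 amu

Mass defect = 761.04 MeV / (931.494 MeV/amu) = 0.8170101 amu
Constituent mass = 42(1.00783) + 46(1.0087) = 88.72906 amu
Atomic mass = 88.72906 − 0.8170101 = 87.9120499 amu ≈ 87.91205 amu (to 5 decimal places)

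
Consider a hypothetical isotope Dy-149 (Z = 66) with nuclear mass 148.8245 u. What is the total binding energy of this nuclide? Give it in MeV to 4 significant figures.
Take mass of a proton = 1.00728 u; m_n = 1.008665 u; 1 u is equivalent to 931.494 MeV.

1281 MeV

Mass of separated nucleons = 66(1.00728) + 83(1.008665) = 66.48048 + 83.719195 = 150.199675 u
Δm = 150.199675 − 148.8245 = 1.375175 u
Converting to energy: 1.375175 u × 931.494 MeV/u = 1280.97 MeV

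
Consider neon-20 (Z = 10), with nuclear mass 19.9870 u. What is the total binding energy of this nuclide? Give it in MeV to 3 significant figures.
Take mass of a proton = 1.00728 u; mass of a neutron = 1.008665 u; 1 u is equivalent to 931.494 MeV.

161 MeV

Σm = 10·m_p + 10·m_n = 10.07280 + 10.086650 = 20.159450 u
The mass defect is 20.159450 − 19.9870 = 0.172450 u.
Converting to energy: 0.172450 u × 931.494 MeV/u = 160.636 MeV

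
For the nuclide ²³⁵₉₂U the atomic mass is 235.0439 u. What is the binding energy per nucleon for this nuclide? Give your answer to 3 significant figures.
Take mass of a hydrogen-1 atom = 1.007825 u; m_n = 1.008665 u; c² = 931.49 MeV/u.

7.59 MeV/nucleon

Total constituent mass: 92 × 1.007825 + 143 × 1.008665 = 236.958995 u
The mass defect is 236.958995 − 235.0439 = 1.915095 u.
Converting to energy: 1.915095 u × 931.49 MeV/u = 1783.89 MeV
BE/A = 1783.89 MeV / 235 = 7.591 MeV/nucleon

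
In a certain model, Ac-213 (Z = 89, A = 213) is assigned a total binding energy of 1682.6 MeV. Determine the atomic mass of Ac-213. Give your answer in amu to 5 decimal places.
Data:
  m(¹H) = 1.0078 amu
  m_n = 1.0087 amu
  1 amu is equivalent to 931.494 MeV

212.96665 amu

Mass defect = 1682.6 MeV / (931.494 MeV/amu) = 1.8063455 amu
Constituent mass = 89(1.0078) + 124(1.0087) = 214.7730 amu
Atomic mass = 214.7730 − 1.8063455 = 212.9666545 amu ≈ 212.96665 amu (to 5 decimal places)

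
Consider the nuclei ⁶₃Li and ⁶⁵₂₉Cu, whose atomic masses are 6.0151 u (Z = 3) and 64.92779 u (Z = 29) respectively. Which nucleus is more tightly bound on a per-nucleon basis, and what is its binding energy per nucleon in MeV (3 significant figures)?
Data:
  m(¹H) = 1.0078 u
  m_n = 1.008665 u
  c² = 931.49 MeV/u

⁶⁵₂₉Cu; 8.75 MeV/nucleon

⁶₃Li: Σm = 3(1.0078) + 3(1.008665) = 6.049395 u; Δm = 0.034295 u; E_B = 31.945 MeV; E_B/A = 5.324 MeV
⁶⁵₂₉Cu: Σm = 29(1.0078) + 36(1.008665) = 65.538140 u; Δm = 0.610350 u; E_B = 568.53 MeV; E_B/A = 8.747 MeV
⁶⁵₂₉Cu has the higher binding energy per nucleon, so it is the more tightly bound nucleus.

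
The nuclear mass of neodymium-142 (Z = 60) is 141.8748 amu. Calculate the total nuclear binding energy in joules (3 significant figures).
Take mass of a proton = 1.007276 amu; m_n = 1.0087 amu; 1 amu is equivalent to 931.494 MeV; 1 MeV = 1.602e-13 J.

1.90e-10 J

Mass of separated nucleons = 60(1.007276) + 82(1.0087) = 60.436560 + 82.7134 = 143.149960 amu
Mass defect Δm = 143.149960 − 141.8748 = 1.275160 amu
Binding energy = Δm·c² = 1.275160 × 931.494 MeV/amu = 1187.80 MeV
In joules: 1187.80 MeV × 1.602e-13 J/MeV = 1.9029e-10 J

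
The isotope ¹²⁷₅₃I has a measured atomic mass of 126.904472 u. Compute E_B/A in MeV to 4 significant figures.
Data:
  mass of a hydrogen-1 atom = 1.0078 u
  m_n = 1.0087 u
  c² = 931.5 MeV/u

Σm = 53·m(¹H) + 74·m_n = 53.4134 + 74.6438 = 128.0572 u
Mass defect Δm = 128.0572 − 126.904472 = 1.152728 u
Binding energy = Δm·c² = 1.152728 × 931.5 MeV/u = 1073.77 MeV
BE/A = 1073.77 MeV / 127 = 8.455 MeV/nucleon

8.455 MeV/nucleon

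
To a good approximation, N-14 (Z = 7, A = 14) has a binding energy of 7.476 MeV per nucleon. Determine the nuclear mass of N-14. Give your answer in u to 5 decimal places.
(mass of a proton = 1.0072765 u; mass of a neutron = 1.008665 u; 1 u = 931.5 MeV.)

Total binding energy = 14 × 7.476 = 104.664 MeV
Mass defect = 104.664 MeV / (931.5 MeV/u) = 0.1123607 u
Constituent mass = 7(1.0072765) + 7(1.008665) = 14.1115905 u
Nuclear mass = 14.1115905 − 0.1123607 = 13.9992298 u ≈ 13.99923 u (to 5 decimal places)

13.99923 u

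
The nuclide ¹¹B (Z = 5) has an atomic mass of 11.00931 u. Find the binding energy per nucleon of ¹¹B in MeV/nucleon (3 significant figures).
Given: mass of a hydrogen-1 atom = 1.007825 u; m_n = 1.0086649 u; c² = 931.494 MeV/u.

6.93 MeV/nucleon

With 5 protons and 6 neutrons (A = 11):
Σm = 5·m(¹H) + 6·m_n = 5.039125 + 6.0519894 = 11.0911144 u
Δm = 11.0911144 − 11.00931 = 0.0818044 u
E_B = 0.0818044 × 931.494 = 76.2003 MeV
BE/A = 76.2003 MeV / 11 = 6.927 MeV/nucleon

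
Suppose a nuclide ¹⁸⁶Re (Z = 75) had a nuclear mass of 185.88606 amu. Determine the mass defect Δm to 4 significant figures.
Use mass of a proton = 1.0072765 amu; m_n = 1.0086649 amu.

1.621 amu

With 75 protons and 111 neutrons (A = 186):
Total constituent mass: 75 × 1.0072765 + 111 × 1.0086649 = 187.5075414 amu
Mass defect Δm = 187.5075414 − 185.88606 = 1.6214814 amu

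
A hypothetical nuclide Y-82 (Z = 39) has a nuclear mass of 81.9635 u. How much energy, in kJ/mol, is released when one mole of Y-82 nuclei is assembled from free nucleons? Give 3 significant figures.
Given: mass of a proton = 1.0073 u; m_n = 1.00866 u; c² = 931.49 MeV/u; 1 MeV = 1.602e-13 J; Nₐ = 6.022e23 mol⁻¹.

6.23e+10 kJ/mol

With 39 protons and 43 neutrons (A = 82):
Σm = 39·m_p + 43·m_n = 39.2847 + 43.37238 = 82.65708 u
The mass defect is 82.65708 − 81.9635 = 0.69358 u.
E_B = 0.69358 × 931.49 = 646.063 MeV
Per nucleus in joules: 646.063 MeV × 1.602e-13 J/MeV = 1.0350e-10 J
Per mole: 1.0350e-10 J × 6.022e23 mol⁻¹ = 6.2328e+13 J/mol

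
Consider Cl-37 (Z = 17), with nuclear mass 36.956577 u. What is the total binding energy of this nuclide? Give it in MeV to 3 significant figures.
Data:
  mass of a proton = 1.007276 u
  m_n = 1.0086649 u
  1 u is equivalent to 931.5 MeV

Z = 17, so N = A − Z = 37 − 17 = 20.
Mass of separated nucleons = 17(1.007276) + 20(1.0086649) = 17.123692 + 20.1732980 = 37.2969900 u
Δm = 37.2969900 − 36.956577 = 0.3404130 u
E_B = 0.3404130 × 931.5 = 317.095 MeV

317 MeV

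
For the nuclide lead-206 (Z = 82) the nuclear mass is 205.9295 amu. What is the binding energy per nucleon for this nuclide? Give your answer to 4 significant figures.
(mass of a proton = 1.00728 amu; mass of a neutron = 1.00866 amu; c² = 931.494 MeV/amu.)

Mass of separated nucleons = 82(1.00728) + 124(1.00866) = 82.59696 + 125.07384 = 207.67080 amu
Δm = 207.67080 − 205.9295 = 1.74130 amu
E_B = 1.74130 × 931.494 = 1622.01 MeV
Dividing by A = 206 gives 7.874 MeV per nucleon.

7.874 MeV/nucleon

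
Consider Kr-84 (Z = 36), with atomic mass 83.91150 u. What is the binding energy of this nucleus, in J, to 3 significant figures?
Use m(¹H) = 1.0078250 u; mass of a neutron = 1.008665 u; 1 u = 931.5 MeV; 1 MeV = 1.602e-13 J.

1.17e-10 J

With 36 protons and 48 neutrons (A = 84):
Total constituent mass: 36 × 1.0078250 + 48 × 1.008665 = 84.6976200 u
Δm = 84.6976200 − 83.91150 = 0.7861200 u
E_B = 0.7861200 × 931.5 = 732.271 MeV
In joules: 732.271 MeV × 1.602e-13 J/MeV = 1.1731e-10 J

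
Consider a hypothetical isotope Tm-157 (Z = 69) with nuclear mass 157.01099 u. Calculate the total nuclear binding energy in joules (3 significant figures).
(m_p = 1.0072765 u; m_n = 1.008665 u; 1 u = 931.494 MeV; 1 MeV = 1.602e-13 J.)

With 69 protons and 88 neutrons (A = 157):
Mass of separated nucleons = 69(1.0072765) + 88(1.008665) = 69.5020785 + 88.762520 = 158.2645985 u
The mass defect is 158.2645985 − 157.01099 = 1.2536085 u.
E_B = 1.2536085 × 931.494 = 1167.73 MeV
In joules: 1167.73 MeV × 1.602e-13 J/MeV = 1.8707e-10 J

1.87e-10 J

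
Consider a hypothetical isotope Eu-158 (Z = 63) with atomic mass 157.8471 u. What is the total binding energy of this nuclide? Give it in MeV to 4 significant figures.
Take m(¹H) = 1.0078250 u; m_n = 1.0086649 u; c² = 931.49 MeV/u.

Z = 63, so N = A − Z = 158 − 63 = 95.
Total constituent mass: 63 × 1.0078250 + 95 × 1.0086649 = 159.3161405 u
Δm = 159.3161405 − 157.8471 = 1.4690405 u
Converting to energy: 1.4690405 u × 931.49 MeV/u = 1368.40 MeV

1368 MeV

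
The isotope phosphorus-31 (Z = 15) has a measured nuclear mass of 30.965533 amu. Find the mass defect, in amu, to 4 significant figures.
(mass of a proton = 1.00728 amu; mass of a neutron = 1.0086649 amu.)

0.2823 amu

The nucleus contains 15 protons and 31 − 15 = 16 neutrons.
Mass of separated nucleons = 15(1.00728) + 16(1.0086649) = 15.10920 + 16.1386384 = 31.2478384 amu
The mass defect is 31.2478384 − 30.965533 = 0.2823054 amu.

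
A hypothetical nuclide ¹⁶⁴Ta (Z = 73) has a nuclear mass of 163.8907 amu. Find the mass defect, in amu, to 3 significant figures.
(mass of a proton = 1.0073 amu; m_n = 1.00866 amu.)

1.43 amu

Mass of separated nucleons = 73(1.0073) + 91(1.00866) = 73.5329 + 91.78806 = 165.32096 amu
Mass defect Δm = 165.32096 − 163.8907 = 1.43026 amu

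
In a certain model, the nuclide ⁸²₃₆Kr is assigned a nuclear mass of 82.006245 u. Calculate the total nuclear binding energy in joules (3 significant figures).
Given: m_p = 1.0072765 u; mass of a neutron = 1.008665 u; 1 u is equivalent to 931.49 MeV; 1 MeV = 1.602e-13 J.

With 36 protons and 46 neutrons (A = 82):
Mass of separated nucleons = 36(1.0072765) + 46(1.008665) = 36.2619540 + 46.398590 = 82.6605440 u
The mass defect is 82.6605440 − 82.006245 = 0.6542990 u.
Binding energy = Δm·c² = 0.6542990 × 931.49 MeV/u = 609.473 MeV
In joules: 609.473 MeV × 1.602e-13 J/MeV = 9.7638e-11 J

9.76e-11 J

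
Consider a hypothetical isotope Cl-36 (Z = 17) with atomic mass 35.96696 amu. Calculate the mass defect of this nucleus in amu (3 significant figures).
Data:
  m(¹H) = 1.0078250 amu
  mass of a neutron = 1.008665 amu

0.331 amu

The nucleus contains 17 protons and 36 − 17 = 19 neutrons.
Total constituent mass: 17 × 1.0078250 + 19 × 1.008665 = 36.2976600 amu
Mass defect Δm = 36.2976600 − 35.96696 = 0.3307000 amu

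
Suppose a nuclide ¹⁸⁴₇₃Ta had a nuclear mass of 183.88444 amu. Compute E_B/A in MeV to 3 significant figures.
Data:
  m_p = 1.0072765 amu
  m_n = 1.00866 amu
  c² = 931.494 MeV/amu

Mass of separated nucleons = 73(1.0072765) + 111(1.00866) = 73.5311845 + 111.96126 = 185.4924445 amu
The mass defect is 185.4924445 − 183.88444 = 1.6080045 amu.
Converting to energy: 1.6080045 amu × 931.494 MeV/amu = 1497.85 MeV
Per nucleon: 1497.85 / 184 = 8.140 MeV

8.14 MeV/nucleon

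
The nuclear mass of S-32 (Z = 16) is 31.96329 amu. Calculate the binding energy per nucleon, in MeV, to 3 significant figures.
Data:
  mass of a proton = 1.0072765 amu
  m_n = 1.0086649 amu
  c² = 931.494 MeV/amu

Mass of separated nucleons = 16(1.0072765) + 16(1.0086649) = 16.1164240 + 16.1386384 = 32.2550624 amu
Δm = 32.2550624 − 31.96329 = 0.2917724 amu
Binding energy = Δm·c² = 0.2917724 × 931.494 MeV/amu = 271.784 MeV
Dividing by A = 32 gives 8.493 MeV per nucleon.

8.49 MeV/nucleon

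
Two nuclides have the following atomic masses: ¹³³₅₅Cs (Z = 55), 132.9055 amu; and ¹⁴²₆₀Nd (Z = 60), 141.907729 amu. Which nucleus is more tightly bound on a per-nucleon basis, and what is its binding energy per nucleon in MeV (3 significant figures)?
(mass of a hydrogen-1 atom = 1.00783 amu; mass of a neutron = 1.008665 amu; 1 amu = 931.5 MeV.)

¹³³₅₅Cs: Σm = 55(1.00783) + 78(1.008665) = 134.106520 amu; Δm = 1.201020 amu; E_B = 1118.8 MeV; E_B/A = 8.412 MeV
¹⁴²₆₀Nd: Σm = 60(1.00783) + 82(1.008665) = 143.180330 amu; Δm = 1.272601 amu; E_B = 1185.4 MeV; E_B/A = 8.348 MeV
¹³³₅₅Cs has the higher binding energy per nucleon, so it is the more tightly bound nucleus.

¹³³₅₅Cs; 8.41 MeV/nucleon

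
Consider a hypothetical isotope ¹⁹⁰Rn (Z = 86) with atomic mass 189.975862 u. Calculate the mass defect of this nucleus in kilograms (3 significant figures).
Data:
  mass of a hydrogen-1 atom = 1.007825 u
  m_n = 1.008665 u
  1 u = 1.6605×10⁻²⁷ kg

2.65e-27 kg

Total constituent mass: 86 × 1.007825 + 104 × 1.008665 = 191.574110 u
The mass defect is 191.574110 − 189.975862 = 1.598248 u.
In SI units: 1.598248 u × 1.6605×10⁻²⁷ kg/u = 2.6539e-27 kg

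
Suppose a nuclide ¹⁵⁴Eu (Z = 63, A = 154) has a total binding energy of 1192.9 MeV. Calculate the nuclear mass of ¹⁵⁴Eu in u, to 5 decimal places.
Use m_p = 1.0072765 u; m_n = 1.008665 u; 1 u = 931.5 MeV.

153.96631 u

Mass defect = 1192.9 MeV / (931.5 MeV/u) = 1.2806227 u
Constituent mass = 63(1.0072765) + 91(1.008665) = 155.2469345 u
Nuclear mass = 155.2469345 − 1.2806227 = 153.9663118 u ≈ 153.96631 u (to 5 decimal places)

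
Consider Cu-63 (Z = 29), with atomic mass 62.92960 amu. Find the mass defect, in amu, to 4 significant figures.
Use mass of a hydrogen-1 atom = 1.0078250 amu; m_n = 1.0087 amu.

The nucleus contains 29 protons and 63 − 29 = 34 neutrons.
Σm = 29·m(¹H) + 34·m_n = 29.2269250 + 34.2958 = 63.5227250 amu
Mass defect Δm = 63.5227250 − 62.92960 = 0.5931250 amu

0.5931 amu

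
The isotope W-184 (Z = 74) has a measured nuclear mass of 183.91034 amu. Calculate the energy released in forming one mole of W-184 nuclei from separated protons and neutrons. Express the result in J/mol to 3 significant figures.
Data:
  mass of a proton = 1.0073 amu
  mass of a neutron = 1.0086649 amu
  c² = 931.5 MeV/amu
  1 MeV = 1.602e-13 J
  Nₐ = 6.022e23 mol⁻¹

1.42e+14 J/mol

Total constituent mass: 74 × 1.0073 + 110 × 1.0086649 = 185.4933390 amu
The mass defect is 185.4933390 − 183.91034 = 1.5829990 amu.
E_B = 1.5829990 × 931.5 = 1474.56 MeV
Per nucleus in joules: 1474.56 MeV × 1.602e-13 J/MeV = 2.3622e-10 J
Per mole: 2.3622e-10 J × 6.022e23 mol⁻¹ = 1.4225e+14 J/mol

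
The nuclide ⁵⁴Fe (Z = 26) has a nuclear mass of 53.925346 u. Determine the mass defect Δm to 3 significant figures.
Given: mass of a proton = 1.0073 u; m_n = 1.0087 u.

0.508 u

Σm = 26·m_p + 28·m_n = 26.1898 + 28.2436 = 54.4334 u
The mass defect is 54.4334 − 53.925346 = 0.508054 u.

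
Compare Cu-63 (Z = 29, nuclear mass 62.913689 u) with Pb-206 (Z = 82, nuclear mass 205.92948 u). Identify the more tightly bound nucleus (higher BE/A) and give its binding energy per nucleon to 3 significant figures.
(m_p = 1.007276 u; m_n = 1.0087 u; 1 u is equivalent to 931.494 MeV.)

Cu-63: Σm = 29(1.007276) + 34(1.0087) = 63.506804 u; Δm = 0.593115 u; E_B = 552.48 MeV; E_B/A = 8.770 MeV
Pb-206: Σm = 82(1.007276) + 124(1.0087) = 207.675432 u; Δm = 1.745952 u; E_B = 1626.34 MeV; E_B/A = 7.8949 MeV
Cu-63 has the higher binding energy per nucleon, so it is the more tightly bound nucleus.

Cu-63; 8.77 MeV/nucleon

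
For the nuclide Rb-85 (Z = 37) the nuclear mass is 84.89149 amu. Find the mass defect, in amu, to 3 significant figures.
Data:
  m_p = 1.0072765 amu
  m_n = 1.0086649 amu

Z = 37, so N = A − Z = 85 − 37 = 48.
Σm = 37·m_p + 48·m_n = 37.2692305 + 48.4159152 = 85.6851457 amu
Mass defect Δm = 85.6851457 − 84.89149 = 0.7936557 amu

0.794 amu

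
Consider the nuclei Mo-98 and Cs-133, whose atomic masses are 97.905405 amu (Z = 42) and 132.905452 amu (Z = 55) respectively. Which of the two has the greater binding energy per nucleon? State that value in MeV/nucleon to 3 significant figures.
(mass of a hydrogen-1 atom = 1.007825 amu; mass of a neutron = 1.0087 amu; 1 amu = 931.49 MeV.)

Mo-98; 8.65 MeV/nucleon

Mo-98: Σm = 42(1.007825) + 56(1.0087) = 98.815850 amu; Δm = 0.910445 amu; E_B = 848.07 MeV; E_B/A = 8.654 MeV
Cs-133: Σm = 55(1.007825) + 78(1.0087) = 134.108975 amu; Δm = 1.203523 amu; E_B = 1121.1 MeV; E_B/A = 8.429 MeV
Mo-98 has the higher binding energy per nucleon, so it is the more tightly bound nucleus.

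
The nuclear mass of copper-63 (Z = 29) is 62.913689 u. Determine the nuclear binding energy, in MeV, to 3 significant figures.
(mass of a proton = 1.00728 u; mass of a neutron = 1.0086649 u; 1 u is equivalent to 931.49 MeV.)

With 29 protons and 34 neutrons (A = 63):
Σm = 29·m_p + 34·m_n = 29.21112 + 34.2946066 = 63.5057266 u
The mass defect is 63.5057266 − 62.913689 = 0.5920376 u.
Binding energy = Δm·c² = 0.5920376 × 931.49 MeV/u = 551.477 MeV

551 MeV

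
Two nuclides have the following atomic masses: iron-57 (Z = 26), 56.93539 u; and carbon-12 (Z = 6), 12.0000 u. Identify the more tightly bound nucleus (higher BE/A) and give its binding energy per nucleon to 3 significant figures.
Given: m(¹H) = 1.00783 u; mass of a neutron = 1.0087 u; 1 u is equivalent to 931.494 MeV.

iron-57: Σm = 26(1.00783) + 31(1.0087) = 57.47328 u; Δm = 0.53789 u; E_B = 501.04 MeV; E_B/A = 8.790 MeV
carbon-12: Σm = 6(1.00783) + 6(1.0087) = 12.09918 u; Δm = 0.09918 u; E_B = 92.386 MeV; E_B/A = 7.699 MeV
iron-57 has the higher binding energy per nucleon, so it is the more tightly bound nucleus.

iron-57; 8.79 MeV/nucleon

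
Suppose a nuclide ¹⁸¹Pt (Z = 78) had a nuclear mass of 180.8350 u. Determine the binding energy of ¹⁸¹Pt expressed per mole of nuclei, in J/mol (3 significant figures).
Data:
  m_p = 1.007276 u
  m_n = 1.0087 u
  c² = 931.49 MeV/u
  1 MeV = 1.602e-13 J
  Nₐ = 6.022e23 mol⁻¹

1.46e+14 J/mol

With 78 protons and 103 neutrons (A = 181):
Total constituent mass: 78 × 1.007276 + 103 × 1.0087 = 182.463628 u
Δm = 182.463628 − 180.8350 = 1.628628 u
E_B = 1.628628 × 931.49 = 1517.05 MeV
Per nucleus in joules: 1517.05 MeV × 1.602e-13 J/MeV = 2.4303e-10 J
Per mole: 2.4303e-10 J × 6.022e23 mol⁻¹ = 1.4635e+14 J/mol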